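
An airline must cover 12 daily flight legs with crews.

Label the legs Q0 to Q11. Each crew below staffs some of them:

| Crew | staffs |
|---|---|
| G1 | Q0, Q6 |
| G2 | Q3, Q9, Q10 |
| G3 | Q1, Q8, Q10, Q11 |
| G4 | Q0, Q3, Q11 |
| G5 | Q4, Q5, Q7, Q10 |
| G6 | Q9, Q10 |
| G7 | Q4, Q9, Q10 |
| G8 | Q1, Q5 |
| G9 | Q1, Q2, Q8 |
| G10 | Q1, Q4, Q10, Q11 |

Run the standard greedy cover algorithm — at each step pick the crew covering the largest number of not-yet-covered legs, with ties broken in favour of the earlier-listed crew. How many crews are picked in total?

Greedy: pick G3 (covers 4 new) → pick G5 (covers 3 new) → pick G1 (covers 2 new) → pick G2 (covers 2 new) → pick G9 (covers 1 new). Total picks: 5.

5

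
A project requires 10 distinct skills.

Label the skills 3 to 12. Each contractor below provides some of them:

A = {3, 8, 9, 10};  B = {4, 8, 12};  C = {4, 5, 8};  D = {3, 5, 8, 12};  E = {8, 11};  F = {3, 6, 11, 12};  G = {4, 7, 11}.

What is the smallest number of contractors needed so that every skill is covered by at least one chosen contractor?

Take {A, C, F, G}. Their union is {3, 4, 5, 6, 7, 8, 9, 10, 11, 12}, which is all 10 skills.
No 3 of the 7 contractors cover everything (all 35 combinations miss at least one skill), so 4 is optimal.

4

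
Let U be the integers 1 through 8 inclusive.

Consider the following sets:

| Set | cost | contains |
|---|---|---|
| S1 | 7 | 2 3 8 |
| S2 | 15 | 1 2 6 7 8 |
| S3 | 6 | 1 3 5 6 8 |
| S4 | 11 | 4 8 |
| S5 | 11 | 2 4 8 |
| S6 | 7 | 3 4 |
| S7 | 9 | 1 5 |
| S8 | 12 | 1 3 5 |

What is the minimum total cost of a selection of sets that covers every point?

S2, S3, S6 together cover every point (S2 ∪ S3 ∪ S6 = {1, 2, 3, 4, 5, 6, 7, 8}); total cost 15 + 6 + 7 = 28.
The greedy pick S3, S5, S2 costs 32; no covering selection beats 28.

28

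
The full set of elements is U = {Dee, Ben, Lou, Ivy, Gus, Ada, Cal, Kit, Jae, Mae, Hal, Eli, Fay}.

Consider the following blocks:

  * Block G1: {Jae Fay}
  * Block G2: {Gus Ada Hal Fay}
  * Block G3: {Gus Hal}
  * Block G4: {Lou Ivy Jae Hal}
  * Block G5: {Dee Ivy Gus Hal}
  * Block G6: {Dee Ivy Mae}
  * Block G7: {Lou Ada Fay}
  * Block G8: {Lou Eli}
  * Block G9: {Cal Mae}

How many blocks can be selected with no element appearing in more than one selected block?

4

G1, G3, G6, G8 are pairwise disjoint (G1={Jae,Fay}; G3={Gus,Hal}; G6={Dee,Ivy,Mae}; G8={Lou,Eli}).
Every remaining block overlaps one of these, and no 5 of the listed blocks are pairwise disjoint, so 4 is the maximum.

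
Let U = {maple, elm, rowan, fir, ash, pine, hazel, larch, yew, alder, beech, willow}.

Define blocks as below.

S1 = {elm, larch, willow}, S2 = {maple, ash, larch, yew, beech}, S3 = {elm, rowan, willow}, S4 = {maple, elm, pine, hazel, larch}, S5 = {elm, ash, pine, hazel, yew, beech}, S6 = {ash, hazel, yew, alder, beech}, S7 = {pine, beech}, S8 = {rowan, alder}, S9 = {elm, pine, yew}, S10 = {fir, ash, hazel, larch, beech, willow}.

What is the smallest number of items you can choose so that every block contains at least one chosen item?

Take H = {elm, alder, beech}. Each listed block contains at least one of these, so H is a hitting set of size 3.
The blocks S1, S7, S8 are pairwise disjoint, so any hitting set needs a separate item for each — at least 3. Hence 3 is optimal.

3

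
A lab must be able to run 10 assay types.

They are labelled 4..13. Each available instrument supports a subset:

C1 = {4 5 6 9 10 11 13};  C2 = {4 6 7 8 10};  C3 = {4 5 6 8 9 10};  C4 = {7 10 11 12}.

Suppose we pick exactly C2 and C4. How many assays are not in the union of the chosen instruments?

Union of C2, C4 = {4, 6, 7, 8, 10, 11, 12}.
Not covered: 5, 9, 13 — 3 assays.

3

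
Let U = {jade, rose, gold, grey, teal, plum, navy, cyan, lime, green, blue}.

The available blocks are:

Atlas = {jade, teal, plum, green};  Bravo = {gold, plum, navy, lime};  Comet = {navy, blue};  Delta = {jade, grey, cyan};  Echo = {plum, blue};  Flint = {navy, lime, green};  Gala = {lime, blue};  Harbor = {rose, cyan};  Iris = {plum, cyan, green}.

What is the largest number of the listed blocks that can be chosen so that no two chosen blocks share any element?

3

Delta, Echo, Flint are pairwise disjoint (Delta={jade,grey,cyan}; Echo={plum,blue}; Flint={navy,lime,green}).
Every remaining block overlaps one of these, and no 4 of the listed blocks are pairwise disjoint, so 3 is the maximum.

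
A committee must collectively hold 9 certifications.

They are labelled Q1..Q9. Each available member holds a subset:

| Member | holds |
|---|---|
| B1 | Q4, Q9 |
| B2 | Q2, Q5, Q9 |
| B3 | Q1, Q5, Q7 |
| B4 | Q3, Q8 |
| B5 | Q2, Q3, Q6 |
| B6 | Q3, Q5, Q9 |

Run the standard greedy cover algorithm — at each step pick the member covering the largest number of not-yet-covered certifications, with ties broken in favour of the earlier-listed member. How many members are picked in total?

5

Greedy: pick B2 (covers 3 new) → pick B3 (covers 2 new) → pick B4 (covers 2 new) → pick B1 (covers 1 new) → pick B5 (covers 1 new). Total picks: 5.
(The true minimum cover uses only 4 members, so greedy is not optimal here.)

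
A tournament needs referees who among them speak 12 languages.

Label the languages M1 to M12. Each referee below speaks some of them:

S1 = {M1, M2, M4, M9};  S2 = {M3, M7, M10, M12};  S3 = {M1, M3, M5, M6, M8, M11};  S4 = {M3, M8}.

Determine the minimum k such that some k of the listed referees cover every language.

S1 and S2 and S3 together: S1 ∪ S2 ∪ S3 = {M1, M2, M3, M4, M5, M6, M7, M8, M9, M10, M11, M12} — every language is covered.
Only S1 contains M2, so S1 is forced; the remaining 8 languages need at least 2 more referees (each remaining referee adds at most 5) — so at least 3 referees are needed, and 3 is optimal.

3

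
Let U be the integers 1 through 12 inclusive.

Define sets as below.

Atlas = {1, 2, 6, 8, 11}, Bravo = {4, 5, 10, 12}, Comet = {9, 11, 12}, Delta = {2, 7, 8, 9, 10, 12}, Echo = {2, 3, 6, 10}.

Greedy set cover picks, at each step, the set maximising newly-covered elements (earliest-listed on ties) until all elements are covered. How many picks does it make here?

Greedy: pick Delta (covers 6 new) → pick Atlas (covers 3 new) → pick Bravo (covers 2 new) → pick Echo (covers 1 new). Total picks: 4.

4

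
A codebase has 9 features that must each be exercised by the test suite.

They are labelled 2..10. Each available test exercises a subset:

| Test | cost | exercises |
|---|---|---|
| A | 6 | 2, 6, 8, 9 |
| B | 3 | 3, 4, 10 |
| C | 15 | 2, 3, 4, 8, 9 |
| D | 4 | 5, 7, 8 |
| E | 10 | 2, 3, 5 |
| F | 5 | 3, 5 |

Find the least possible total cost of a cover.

A, B, D together cover every feature (A ∪ B ∪ D = {2, 3, 4, 5, 6, 7, 8, 9, 10}); total cost 6 + 3 + 4 = 13.
No covering selection has total cost below 13.

13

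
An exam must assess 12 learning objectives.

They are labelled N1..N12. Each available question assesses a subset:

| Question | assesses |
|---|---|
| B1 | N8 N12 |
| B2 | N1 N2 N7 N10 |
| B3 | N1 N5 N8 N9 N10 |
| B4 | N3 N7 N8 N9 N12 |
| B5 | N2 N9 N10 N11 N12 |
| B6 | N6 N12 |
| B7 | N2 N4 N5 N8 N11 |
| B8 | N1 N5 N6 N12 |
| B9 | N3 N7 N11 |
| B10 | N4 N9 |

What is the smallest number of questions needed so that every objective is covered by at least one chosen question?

Take {B2, B4, B7, B8}. Their union is {N1, N2, N3, N4, N5, N6, N7, N8, N9, N10, N11, N12}, which is all 12 objectives.
No 3 of the 10 questions cover everything (all 120 combinations miss at least one objective), so 4 is optimal.

4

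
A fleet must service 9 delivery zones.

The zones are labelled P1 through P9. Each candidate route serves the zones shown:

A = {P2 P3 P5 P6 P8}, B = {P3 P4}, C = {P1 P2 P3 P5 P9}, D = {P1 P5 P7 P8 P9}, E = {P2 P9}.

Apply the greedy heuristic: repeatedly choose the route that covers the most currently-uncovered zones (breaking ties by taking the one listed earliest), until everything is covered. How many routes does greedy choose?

3

Greedy: pick A (covers 5 new) → pick D (covers 3 new) → pick B (covers 1 new). Total picks: 3.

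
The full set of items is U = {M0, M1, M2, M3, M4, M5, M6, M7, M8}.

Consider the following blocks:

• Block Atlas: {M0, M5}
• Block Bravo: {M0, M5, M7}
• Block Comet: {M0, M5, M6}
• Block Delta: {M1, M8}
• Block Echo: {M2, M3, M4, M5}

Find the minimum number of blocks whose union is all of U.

4

Take {Bravo, Comet, Delta, Echo}. Their union is {M0, M1, M2, M3, M4, M5, M6, M7, M8}, which is all 9 items.
Only Echo contains M2, so Echo is forced; the remaining 5 items need at least 3 more blocks (each remaining block adds at most 2) — so at least 4 blocks are needed, and 4 is optimal.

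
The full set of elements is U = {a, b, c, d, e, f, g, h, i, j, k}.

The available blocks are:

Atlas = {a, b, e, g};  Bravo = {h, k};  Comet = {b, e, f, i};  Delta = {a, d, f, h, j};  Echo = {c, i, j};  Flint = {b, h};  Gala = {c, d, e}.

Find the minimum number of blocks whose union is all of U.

4

Atlas and Bravo and Delta and Echo together: Atlas ∪ Bravo ∪ Delta ∪ Echo = {a, b, c, d, e, f, g, h, i, j, k} — every element is covered.
Only Bravo contains k, so Bravo is forced; the remaining 9 elements need at least 3 more blocks (each remaining block adds at most 4) — so at least 4 blocks are needed, and 4 is optimal.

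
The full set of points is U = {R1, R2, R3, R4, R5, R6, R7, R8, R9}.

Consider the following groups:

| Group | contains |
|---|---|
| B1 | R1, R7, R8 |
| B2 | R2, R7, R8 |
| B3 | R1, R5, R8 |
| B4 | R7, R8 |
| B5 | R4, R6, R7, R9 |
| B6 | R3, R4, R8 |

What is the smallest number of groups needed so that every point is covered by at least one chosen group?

Take {B2, B3, B5, B6}. Their union is {R1, R2, R3, R4, R5, R6, R7, R8, R9}, which is all 9 points.
No 3 of the 6 groups cover everything (all 20 combinations miss at least one point), so 4 is optimal.

4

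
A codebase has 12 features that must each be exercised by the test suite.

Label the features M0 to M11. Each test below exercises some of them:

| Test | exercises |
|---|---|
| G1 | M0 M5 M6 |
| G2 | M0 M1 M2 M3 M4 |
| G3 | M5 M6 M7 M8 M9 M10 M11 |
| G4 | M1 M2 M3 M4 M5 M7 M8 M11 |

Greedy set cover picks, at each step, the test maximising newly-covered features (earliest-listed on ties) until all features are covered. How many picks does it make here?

3

Greedy: pick G4 (covers 8 new) → pick G3 (covers 3 new) → pick G1 (covers 1 new). Total picks: 3.
(The true minimum cover uses only 2 tests, so greedy is not optimal here.)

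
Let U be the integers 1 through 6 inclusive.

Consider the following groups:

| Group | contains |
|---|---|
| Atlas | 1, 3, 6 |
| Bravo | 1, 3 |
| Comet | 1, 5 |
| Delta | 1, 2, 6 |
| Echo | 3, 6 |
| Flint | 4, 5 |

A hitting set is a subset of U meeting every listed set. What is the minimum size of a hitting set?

H = {3, 5, 6} meets every group (each contains at least one member of H), and |H| = 3.
No choice of 2 elements meets every group, so 3 is the minimum.

3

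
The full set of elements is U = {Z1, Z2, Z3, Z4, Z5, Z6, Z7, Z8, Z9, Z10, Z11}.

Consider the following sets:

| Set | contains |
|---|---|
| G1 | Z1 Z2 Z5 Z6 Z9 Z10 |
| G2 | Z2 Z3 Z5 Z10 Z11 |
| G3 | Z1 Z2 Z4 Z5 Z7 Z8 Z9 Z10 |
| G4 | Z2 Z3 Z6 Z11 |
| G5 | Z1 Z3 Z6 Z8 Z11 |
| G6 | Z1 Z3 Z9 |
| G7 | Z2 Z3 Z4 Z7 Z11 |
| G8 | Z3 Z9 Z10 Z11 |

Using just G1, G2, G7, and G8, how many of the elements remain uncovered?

1

Union of G1, G2, G7, G8 = {Z1, Z2, Z3, Z4, Z5, Z6, Z7, Z9, Z10, Z11}.
Not covered: Z8 — 1 element.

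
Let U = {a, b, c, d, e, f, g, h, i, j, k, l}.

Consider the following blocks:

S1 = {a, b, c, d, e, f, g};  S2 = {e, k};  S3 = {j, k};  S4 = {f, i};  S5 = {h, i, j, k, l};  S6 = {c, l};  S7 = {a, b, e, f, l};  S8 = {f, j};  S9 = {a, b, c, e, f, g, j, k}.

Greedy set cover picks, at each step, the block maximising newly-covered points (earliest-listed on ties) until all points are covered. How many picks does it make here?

3

Greedy: pick S9 (covers 8 new) → pick S5 (covers 3 new) → pick S1 (covers 1 new). Total picks: 3.
(The true minimum cover uses only 2 blocks, so greedy is not optimal here.)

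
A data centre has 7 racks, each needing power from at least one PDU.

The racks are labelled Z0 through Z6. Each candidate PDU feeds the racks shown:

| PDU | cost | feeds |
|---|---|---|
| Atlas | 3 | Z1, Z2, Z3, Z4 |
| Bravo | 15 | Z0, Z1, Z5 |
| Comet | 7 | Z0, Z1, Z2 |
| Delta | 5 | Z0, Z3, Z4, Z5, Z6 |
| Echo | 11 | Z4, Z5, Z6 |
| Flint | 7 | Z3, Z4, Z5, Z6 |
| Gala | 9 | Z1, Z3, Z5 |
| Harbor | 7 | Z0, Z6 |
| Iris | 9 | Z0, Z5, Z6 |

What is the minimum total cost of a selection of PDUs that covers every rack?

8

Atlas, Delta together cover every rack (Atlas ∪ Delta = {Z0, Z1, Z2, Z3, Z4, Z5, Z6}); total cost 3 + 5 = 8.
No covering selection has total cost below 8.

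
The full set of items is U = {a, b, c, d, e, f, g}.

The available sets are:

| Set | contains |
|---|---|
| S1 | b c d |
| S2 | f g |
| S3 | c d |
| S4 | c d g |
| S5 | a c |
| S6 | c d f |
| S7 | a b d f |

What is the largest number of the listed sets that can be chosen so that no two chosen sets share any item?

2

S1, S2 are pairwise disjoint (S1={b,c,d}; S2={f,g}).
Every remaining set overlaps one of these, and no 3 of the listed sets are pairwise disjoint, so 2 is the maximum.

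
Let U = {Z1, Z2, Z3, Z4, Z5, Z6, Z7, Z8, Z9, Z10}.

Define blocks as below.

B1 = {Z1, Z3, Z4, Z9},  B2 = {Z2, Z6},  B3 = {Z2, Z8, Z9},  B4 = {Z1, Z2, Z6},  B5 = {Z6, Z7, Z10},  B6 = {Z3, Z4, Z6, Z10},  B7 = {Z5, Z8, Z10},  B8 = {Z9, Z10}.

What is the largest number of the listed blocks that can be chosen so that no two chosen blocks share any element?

3

B1, B2, B7 are pairwise disjoint (B1={Z1,Z3,Z4,Z9}; B2={Z2,Z6}; B7={Z5,Z8,Z10}).
Every remaining block overlaps one of these, and no 4 of the listed blocks are pairwise disjoint, so 3 is the maximum.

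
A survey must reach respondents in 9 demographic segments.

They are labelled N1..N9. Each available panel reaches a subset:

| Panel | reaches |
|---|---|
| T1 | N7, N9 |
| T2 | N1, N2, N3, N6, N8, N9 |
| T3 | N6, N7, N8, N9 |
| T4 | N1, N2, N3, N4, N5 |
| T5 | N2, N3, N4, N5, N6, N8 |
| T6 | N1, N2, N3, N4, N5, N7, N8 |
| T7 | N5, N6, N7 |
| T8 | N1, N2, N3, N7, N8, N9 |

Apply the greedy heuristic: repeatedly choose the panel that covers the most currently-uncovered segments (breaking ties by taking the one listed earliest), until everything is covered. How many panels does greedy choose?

Greedy: pick T6 (covers 7 new) → pick T2 (covers 2 new). Total picks: 2.

2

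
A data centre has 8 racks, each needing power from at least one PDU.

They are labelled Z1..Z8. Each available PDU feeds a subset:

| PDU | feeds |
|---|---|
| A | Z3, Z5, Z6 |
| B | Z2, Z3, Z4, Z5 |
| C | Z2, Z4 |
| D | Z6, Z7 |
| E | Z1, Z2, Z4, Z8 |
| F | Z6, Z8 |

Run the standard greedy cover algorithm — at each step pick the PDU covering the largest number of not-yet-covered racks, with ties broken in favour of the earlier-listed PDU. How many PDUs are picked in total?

3

Greedy: pick B (covers 4 new) → pick D (covers 2 new) → pick E (covers 2 new). Total picks: 3.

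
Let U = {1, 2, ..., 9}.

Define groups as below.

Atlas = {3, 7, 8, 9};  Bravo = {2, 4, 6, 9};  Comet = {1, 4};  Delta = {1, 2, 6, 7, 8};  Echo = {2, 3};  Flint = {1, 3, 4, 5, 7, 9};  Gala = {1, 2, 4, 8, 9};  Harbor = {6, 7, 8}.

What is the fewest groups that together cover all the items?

Take {Delta, Flint}. Their union is {1, 2, 3, 4, 5, 6, 7, 8, 9}, which is all 9 items.
No single group has all 9 items (the largest, Flint, has 6), so 2 is optimal.

2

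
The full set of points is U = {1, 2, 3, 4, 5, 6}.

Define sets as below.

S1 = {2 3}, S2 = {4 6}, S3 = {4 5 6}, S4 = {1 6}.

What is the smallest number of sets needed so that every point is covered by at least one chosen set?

3

Take {S1, S3, S4}. Their union is {1, 2, 3, 4, 5, 6}, which is all 6 points.
Only S4 contains 1, so S4 is forced; the remaining 4 points need at least 2 more sets (each remaining set adds at most 2) — so at least 3 sets are needed, and 3 is optimal.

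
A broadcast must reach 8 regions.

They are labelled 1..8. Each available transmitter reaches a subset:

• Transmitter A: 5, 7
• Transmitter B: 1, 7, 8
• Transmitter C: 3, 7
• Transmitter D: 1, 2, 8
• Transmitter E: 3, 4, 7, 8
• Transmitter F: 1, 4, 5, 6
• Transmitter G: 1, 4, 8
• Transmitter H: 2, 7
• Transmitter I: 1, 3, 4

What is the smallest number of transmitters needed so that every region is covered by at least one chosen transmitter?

3

Take {D, E, F}. Their union is {1, 2, 3, 4, 5, 6, 7, 8}, which is all 8 regions.
Only F contains 6, so F is forced; the remaining 4 regions need at least 2 more transmitters (each remaining transmitter adds at most 3) — so at least 3 transmitters are needed, and 3 is optimal.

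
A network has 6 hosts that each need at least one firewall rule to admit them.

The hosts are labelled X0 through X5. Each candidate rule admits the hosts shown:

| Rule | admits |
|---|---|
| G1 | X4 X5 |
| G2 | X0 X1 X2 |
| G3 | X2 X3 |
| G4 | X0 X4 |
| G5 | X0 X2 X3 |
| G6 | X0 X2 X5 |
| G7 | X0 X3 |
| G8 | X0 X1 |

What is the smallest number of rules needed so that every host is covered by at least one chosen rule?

3

G1 and G3 and G8 together: G1 ∪ G3 ∪ G8 = {X0, X1, X2, X3, X4, X5} — every host is covered.
No 2 of the 8 rules cover everything (all 28 combinations miss at least one host), so 3 is optimal.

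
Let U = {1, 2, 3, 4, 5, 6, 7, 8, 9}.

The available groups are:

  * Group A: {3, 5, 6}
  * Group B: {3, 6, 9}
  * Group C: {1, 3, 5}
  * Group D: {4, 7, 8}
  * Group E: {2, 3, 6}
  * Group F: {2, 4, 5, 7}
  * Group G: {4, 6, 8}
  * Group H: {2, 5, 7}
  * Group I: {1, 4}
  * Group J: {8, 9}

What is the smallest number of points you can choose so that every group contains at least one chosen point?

4

Take T = {4, 5, 6, 9}. Each listed group contains at least one of these, so T is a hitting set of size 4.
No choice of 3 points meets every group, so 4 is the minimum.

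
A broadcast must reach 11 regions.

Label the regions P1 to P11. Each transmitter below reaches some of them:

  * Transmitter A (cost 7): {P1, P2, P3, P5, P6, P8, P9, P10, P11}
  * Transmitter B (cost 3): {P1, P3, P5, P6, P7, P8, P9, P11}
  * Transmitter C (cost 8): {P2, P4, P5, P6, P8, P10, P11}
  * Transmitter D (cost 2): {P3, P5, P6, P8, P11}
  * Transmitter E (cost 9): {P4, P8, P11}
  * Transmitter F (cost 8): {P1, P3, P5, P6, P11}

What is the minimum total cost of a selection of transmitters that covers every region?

B, C together cover every region (B ∪ C = {P1, P2, P3, P4, P5, P6, P7, P8, P9, P10, P11}); total cost 3 + 8 = 11.
No covering selection has total cost below 11.

11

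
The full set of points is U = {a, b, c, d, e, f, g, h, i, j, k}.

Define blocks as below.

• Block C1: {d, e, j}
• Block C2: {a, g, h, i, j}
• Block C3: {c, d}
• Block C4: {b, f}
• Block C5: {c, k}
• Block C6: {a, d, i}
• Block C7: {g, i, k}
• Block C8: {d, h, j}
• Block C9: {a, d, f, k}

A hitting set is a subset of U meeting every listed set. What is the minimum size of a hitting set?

4

T = {b, d, i, k} meets every block (each contains at least one member of T), and |T| = 4.
No choice of 3 points meets every block, so 4 is the minimum.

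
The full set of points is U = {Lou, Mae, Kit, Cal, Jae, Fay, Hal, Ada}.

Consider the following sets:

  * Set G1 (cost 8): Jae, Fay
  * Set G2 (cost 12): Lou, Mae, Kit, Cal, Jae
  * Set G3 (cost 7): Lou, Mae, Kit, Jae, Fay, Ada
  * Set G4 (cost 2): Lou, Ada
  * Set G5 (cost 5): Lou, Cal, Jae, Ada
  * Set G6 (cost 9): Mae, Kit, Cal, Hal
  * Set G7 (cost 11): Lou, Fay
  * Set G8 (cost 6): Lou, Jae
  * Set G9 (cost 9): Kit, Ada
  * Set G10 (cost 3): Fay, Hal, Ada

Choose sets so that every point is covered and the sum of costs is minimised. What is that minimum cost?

15

G2, G10 together cover every point (G2 ∪ G10 = {Lou, Mae, Kit, Cal, Jae, Fay, Hal, Ada}); total cost 12 + 3 = 15.
The greedy pick G4, G10, G3, G5 costs 17; no covering selection beats 15.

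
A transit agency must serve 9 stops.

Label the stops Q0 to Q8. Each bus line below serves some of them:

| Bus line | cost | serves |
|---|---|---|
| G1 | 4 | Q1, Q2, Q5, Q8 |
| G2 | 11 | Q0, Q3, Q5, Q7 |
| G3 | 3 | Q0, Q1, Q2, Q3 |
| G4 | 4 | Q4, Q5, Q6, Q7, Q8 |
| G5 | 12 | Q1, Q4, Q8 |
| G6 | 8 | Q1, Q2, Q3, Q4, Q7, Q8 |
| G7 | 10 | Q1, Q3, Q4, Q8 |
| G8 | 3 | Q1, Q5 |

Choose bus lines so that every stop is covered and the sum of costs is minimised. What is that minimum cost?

7

G3, G4 together cover every stop (G3 ∪ G4 = {Q0, Q1, Q2, Q3, Q4, Q5, Q6, Q7, Q8}); total cost 3 + 4 = 7.
No covering selection has total cost below 7.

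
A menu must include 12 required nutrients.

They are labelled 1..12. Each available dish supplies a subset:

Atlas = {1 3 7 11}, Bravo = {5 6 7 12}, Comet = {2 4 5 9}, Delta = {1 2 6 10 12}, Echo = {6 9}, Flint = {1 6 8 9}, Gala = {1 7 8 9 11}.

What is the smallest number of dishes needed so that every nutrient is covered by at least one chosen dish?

4

Atlas and Comet and Delta and Gala together: Atlas ∪ Comet ∪ Delta ∪ Gala = {1, 2, 3, 4, 5, 6, 7, 8, 9, 10, 11, 12} — every nutrient is covered.
No 3 of the 7 dishes cover everything (all 35 combinations miss at least one nutrient), so 4 is optimal.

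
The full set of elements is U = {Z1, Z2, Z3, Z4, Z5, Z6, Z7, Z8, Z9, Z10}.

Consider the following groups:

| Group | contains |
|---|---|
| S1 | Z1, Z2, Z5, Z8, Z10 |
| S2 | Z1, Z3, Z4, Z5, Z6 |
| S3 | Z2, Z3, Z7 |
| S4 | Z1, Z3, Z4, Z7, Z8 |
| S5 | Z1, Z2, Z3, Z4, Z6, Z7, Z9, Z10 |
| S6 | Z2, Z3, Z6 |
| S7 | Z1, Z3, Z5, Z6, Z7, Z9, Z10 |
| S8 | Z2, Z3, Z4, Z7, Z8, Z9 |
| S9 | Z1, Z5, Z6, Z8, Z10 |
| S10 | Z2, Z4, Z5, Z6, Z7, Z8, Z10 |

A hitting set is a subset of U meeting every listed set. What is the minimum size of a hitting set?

2

Take H = {Z3, Z10}. Each listed group contains at least one of these, so H is a hitting set of size 2.
The groups S3, S9 are pairwise disjoint, so any hitting set needs a separate element for each — at least 2. Hence 2 is optimal.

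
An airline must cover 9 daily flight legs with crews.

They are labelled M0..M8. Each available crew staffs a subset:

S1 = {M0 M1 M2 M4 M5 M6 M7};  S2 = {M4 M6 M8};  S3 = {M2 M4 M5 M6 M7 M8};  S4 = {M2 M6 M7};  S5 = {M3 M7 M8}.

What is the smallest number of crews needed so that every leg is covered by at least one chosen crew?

2

S1 and S5 together: S1 ∪ S5 = {M0, M1, M2, M3, M4, M5, M6, M7, M8} — every leg is covered.
No single crew has all 9 legs (the largest, S1, has 7), so 2 is optimal.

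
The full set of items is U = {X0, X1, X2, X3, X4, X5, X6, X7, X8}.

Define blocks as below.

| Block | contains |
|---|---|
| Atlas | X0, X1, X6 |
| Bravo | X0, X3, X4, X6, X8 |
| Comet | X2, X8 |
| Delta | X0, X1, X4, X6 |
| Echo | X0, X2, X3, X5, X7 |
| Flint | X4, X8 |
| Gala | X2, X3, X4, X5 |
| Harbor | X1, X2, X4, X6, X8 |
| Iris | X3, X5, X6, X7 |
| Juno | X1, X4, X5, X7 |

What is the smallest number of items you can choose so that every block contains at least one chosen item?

The 3 items {X1, X3, X8} hit every block.
No choice of 2 items meets every block, so 3 is the minimum.

3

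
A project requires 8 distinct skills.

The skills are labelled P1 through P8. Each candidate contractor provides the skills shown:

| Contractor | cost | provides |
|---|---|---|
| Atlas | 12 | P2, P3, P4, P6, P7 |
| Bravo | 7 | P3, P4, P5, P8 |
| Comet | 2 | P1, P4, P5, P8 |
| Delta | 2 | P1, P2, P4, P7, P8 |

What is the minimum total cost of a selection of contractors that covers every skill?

Atlas, Comet together cover every skill (Atlas ∪ Comet = {P1, P2, P3, P4, P5, P6, P7, P8}); total cost 12 + 2 = 14.
The greedy pick Delta, Comet, Atlas costs 16; no covering selection beats 14.

14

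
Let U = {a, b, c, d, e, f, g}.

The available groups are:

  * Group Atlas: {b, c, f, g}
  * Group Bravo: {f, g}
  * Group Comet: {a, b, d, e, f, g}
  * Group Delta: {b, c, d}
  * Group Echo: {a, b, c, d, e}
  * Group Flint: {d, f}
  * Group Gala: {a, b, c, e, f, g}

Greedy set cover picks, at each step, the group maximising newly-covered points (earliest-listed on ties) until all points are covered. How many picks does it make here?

Greedy: pick Comet (covers 6 new) → pick Atlas (covers 1 new). Total picks: 2.

2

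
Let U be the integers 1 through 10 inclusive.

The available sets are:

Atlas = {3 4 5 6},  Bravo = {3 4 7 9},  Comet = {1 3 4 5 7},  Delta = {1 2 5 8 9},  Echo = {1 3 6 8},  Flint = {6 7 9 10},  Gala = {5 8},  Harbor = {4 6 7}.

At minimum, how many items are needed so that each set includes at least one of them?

H = {3, 7, 8} meets every set (each contains at least one member of H), and |H| = 3.
No choice of 2 items meets every set, so 3 is the minimum.

3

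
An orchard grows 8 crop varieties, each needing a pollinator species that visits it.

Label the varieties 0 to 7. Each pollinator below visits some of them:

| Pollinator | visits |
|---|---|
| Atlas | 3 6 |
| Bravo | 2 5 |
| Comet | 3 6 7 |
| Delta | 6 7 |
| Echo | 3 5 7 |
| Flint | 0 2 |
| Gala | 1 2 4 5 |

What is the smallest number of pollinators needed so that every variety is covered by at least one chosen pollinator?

Take {Comet, Flint, Gala}. Their union is {0, 1, 2, 3, 4, 5, 6, 7}, which is all 8 varieties.
Only Flint contains 0, so Flint is forced; the remaining 6 varieties need at least 2 more pollinators (each remaining pollinator adds at most 3) — so at least 3 pollinators are needed, and 3 is optimal.

3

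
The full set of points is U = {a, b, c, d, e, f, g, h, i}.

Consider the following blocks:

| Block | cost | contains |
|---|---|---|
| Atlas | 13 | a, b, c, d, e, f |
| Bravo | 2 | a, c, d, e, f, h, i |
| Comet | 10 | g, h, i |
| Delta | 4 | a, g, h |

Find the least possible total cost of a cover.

Atlas, Bravo, Delta together cover every point (Atlas ∪ Bravo ∪ Delta = {a, b, c, d, e, f, g, h, i}); total cost 13 + 2 + 4 = 19.
No covering selection has total cost below 19.

19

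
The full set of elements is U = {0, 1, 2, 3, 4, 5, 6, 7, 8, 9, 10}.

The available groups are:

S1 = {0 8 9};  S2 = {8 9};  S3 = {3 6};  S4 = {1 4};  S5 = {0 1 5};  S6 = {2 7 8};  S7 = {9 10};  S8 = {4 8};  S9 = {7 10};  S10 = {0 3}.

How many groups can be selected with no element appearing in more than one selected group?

4

S3, S5, S7, S8 are pairwise disjoint (S3={3,6}; S5={0,1,5}; S7={9,10}; S8={4,8}).
Every remaining group overlaps one of these, and no 5 of the listed groups are pairwise disjoint, so 4 is the maximum.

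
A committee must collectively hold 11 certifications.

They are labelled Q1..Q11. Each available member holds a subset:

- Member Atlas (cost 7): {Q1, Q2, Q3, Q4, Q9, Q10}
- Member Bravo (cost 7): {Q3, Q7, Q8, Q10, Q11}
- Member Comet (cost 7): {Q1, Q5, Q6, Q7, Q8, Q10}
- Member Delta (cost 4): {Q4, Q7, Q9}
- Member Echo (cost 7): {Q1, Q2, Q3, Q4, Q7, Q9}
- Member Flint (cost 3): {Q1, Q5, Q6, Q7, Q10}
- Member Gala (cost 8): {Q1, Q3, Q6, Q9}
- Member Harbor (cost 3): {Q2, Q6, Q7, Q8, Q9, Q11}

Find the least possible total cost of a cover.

13

Atlas, Flint, Harbor together cover every certification (Atlas ∪ Flint ∪ Harbor = {Q1, Q2, Q3, Q4, Q5, Q6, Q7, Q8, Q9, Q10, Q11}); total cost 7 + 3 + 3 = 13.
No covering selection has total cost below 13.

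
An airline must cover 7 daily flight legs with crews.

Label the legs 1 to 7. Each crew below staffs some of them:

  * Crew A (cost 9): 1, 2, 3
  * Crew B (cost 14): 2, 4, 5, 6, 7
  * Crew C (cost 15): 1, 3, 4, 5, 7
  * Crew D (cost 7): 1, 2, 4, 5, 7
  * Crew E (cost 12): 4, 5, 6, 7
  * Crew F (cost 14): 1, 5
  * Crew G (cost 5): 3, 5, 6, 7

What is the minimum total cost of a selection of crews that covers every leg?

12

D, G together cover every leg (D ∪ G = {1, 2, 3, 4, 5, 6, 7}); total cost 7 + 5 = 12.
No covering selection has total cost below 12.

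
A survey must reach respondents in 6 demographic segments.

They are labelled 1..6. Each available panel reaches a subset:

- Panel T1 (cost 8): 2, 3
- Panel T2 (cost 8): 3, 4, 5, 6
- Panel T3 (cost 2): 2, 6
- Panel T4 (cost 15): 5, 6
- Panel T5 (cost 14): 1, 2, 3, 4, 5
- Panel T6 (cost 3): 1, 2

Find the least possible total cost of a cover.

T2, T6 together cover every segment (T2 ∪ T6 = {1, 2, 3, 4, 5, 6}); total cost 8 + 3 = 11.
The greedy pick T3, T2, T6 costs 13; no covering selection beats 11.

11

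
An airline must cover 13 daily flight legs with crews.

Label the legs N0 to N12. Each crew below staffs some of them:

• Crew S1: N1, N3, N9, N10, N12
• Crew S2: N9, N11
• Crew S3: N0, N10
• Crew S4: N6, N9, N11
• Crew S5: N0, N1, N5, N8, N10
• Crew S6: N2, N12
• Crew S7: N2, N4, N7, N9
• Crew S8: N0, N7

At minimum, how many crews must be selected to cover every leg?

4

S1 and S4 and S5 and S7 together: S1 ∪ S4 ∪ S5 ∪ S7 = {N0, N1, N2, N3, N4, N5, N6, N7, N8, N9, N10, N11, N12} — every leg is covered.
Only S1 contains N3, so S1 is forced; the remaining 8 legs need at least 3 more crews (each remaining crew adds at most 3) — so at least 4 crews are needed, and 4 is optimal.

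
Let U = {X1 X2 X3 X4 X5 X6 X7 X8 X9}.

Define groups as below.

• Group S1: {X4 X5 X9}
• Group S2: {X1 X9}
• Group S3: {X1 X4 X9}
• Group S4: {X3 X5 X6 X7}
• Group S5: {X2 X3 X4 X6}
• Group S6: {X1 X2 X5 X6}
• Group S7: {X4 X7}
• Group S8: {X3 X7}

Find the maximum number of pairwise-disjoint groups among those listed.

S2, S8 are pairwise disjoint (S2={X1,X9}; S8={X3,X7}).
Every remaining group overlaps one of these, and no 3 of the listed groups are pairwise disjoint, so 2 is the maximum.

2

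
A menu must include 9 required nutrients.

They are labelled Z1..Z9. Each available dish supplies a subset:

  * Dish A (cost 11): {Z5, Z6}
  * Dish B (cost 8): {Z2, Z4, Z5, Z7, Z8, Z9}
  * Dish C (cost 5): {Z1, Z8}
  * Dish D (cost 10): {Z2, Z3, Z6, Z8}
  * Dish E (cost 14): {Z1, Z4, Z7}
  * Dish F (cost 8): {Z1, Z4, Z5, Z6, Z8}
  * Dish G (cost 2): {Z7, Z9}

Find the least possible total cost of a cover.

D, F, G together cover every nutrient (D ∪ F ∪ G = {Z1, Z2, Z3, Z4, Z5, Z6, Z7, Z8, Z9}); total cost 10 + 8 + 2 = 20.
No covering selection has total cost below 20.

20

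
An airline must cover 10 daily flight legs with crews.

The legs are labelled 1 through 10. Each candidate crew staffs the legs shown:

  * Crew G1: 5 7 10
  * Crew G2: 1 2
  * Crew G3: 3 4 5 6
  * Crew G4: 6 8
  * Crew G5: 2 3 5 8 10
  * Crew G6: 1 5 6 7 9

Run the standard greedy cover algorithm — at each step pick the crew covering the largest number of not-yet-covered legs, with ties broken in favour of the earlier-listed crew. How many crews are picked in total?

3

Greedy: pick G5 (covers 5 new) → pick G6 (covers 4 new) → pick G3 (covers 1 new). Total picks: 3.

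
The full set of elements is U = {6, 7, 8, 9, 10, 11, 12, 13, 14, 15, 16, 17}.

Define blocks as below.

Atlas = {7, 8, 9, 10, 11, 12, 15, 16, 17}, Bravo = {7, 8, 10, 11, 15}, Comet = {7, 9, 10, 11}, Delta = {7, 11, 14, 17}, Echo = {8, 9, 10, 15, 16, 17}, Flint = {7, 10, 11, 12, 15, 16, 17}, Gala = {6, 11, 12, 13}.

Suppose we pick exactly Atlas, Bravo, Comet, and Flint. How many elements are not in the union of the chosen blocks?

3

Union of Atlas, Bravo, Comet, Flint = {7, 8, 9, 10, 11, 12, 15, 16, 17}.
Not covered: 6, 13, 14 — 3 elements.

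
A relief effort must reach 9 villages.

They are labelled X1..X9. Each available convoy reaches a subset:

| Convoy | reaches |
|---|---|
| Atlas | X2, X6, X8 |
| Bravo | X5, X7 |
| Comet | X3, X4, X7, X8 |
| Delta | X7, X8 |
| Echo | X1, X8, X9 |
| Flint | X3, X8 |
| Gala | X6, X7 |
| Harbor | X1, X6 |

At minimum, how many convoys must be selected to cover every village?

4

Take {Atlas, Bravo, Comet, Echo}. Their union is {X1, X2, X3, X4, X5, X6, X7, X8, X9}, which is all 9 villages.
Only Comet contains X4, so Comet is forced; the remaining 5 villages need at least 3 more convoys (each remaining convoy adds at most 2) — so at least 4 convoys are needed, and 4 is optimal.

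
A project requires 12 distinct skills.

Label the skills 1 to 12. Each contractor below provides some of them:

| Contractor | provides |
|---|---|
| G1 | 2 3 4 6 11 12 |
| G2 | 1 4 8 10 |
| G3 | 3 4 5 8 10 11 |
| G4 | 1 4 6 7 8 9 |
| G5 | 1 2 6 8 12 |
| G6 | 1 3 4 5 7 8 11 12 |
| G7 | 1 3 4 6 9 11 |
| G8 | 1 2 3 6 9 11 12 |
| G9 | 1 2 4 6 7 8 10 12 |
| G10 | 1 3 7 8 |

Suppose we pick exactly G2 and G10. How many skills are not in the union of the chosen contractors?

6

Union of G2, G10 = {1, 3, 4, 7, 8, 10}.
Not covered: 2, 5, 6, 9, 11, 12 — 6 skills.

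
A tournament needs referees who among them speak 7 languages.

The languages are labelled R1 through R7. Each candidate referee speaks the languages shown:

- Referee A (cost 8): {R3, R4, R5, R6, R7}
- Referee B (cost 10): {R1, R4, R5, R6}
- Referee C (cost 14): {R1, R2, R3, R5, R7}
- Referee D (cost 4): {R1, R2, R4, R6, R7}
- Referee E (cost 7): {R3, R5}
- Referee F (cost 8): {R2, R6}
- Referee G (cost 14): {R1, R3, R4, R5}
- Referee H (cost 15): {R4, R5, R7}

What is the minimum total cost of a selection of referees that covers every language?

D, E together cover every language (D ∪ E = {R1, R2, R3, R4, R5, R6, R7}); total cost 4 + 7 = 11.
No covering selection has total cost below 11.

11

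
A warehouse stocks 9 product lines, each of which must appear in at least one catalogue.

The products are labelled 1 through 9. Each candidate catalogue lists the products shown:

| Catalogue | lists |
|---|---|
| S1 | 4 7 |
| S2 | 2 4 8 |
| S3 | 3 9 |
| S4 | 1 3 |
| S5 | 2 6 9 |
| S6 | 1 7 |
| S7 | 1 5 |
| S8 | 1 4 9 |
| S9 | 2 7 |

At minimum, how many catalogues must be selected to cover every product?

5

Take {S2, S3, S5, S6, S7}. Their union is {1, 2, 3, 4, 5, 6, 7, 8, 9}, which is all 9 products.
No 4 of the 9 catalogues cover everything (all 126 combinations miss at least one product), so 5 is optimal.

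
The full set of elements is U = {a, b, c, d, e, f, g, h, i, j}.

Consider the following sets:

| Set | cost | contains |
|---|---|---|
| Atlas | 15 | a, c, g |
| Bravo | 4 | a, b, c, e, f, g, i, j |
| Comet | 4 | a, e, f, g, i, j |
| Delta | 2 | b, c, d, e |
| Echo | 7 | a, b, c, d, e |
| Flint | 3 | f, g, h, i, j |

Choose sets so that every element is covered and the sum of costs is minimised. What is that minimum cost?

Bravo, Delta, Flint together cover every element (Bravo ∪ Delta ∪ Flint = {a, b, c, d, e, f, g, h, i, j}); total cost 4 + 2 + 3 = 9.
No covering selection has total cost below 9.

9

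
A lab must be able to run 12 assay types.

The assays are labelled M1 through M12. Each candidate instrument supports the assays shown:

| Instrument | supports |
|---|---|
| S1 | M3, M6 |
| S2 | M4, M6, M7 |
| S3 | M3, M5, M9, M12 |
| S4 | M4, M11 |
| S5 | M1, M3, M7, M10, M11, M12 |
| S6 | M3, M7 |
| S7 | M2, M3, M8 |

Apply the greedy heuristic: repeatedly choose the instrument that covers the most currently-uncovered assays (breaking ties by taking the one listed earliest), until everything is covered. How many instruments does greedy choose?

Greedy: pick S5 (covers 6 new) → pick S2 (covers 2 new) → pick S3 (covers 2 new) → pick S7 (covers 2 new). Total picks: 4.

4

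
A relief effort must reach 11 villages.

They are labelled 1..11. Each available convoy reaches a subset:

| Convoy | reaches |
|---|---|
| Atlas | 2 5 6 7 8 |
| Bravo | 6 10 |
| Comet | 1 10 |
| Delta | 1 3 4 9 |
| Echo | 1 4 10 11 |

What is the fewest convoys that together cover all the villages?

Take {Atlas, Delta, Echo}. Their union is {1, 2, 3, 4, 5, 6, 7, 8, 9, 10, 11}, which is all 11 villages.
Each convoy has at most 5 villages, and 2·5 = 10 < 11 — so at least 3 convoys are needed, and 3 is optimal.

3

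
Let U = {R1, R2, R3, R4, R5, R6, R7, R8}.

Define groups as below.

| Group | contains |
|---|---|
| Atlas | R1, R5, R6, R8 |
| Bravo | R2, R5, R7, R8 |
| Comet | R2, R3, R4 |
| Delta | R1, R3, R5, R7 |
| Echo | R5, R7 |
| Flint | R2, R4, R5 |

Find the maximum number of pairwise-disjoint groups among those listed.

2

Comet, Echo are pairwise disjoint (Comet={R2,R3,R4}; Echo={R5,R7}).
Every remaining group overlaps one of these, and no 3 of the listed groups are pairwise disjoint, so 2 is the maximum.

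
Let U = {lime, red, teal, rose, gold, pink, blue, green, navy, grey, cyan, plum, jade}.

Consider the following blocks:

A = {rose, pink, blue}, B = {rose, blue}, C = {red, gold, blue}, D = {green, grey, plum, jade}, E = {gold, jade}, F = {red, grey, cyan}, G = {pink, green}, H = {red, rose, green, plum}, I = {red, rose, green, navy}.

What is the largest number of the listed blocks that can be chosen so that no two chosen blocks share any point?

B, E, F, G are pairwise disjoint (B={rose,blue}; E={gold,jade}; F={red,grey,cyan}; G={pink,green}).
Every remaining block overlaps one of these, and no 5 of the listed blocks are pairwise disjoint, so 4 is the maximum.

4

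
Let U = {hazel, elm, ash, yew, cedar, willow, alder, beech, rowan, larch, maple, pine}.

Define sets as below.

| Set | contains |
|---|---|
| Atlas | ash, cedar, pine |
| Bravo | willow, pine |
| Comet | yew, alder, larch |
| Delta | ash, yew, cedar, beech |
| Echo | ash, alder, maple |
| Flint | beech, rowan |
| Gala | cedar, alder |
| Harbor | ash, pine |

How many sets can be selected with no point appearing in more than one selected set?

Flint, Gala, Harbor are pairwise disjoint (Flint={beech,rowan}; Gala={cedar,alder}; Harbor={ash,pine}).
Every remaining set overlaps one of these, and no 4 of the listed sets are pairwise disjoint, so 3 is the maximum.

3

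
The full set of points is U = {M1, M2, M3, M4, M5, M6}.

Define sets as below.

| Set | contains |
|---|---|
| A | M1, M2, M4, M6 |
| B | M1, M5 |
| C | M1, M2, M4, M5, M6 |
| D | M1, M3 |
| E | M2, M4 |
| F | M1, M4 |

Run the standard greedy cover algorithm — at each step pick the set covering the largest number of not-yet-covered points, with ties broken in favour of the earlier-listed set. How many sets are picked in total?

2

Greedy: pick C (covers 5 new) → pick D (covers 1 new). Total picks: 2.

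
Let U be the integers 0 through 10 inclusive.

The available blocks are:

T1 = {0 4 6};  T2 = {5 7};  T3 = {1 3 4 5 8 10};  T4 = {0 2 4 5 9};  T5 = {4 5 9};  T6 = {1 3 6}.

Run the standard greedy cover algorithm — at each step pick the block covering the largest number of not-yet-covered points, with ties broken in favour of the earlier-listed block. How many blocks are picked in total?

Greedy: pick T3 (covers 6 new) → pick T4 (covers 3 new) → pick T1 (covers 1 new) → pick T2 (covers 1 new). Total picks: 4.

4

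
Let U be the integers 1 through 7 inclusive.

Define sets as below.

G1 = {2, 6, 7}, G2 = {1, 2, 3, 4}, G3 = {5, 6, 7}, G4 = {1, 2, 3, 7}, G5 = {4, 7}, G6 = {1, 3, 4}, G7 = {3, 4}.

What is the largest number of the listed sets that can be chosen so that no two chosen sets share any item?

G2, G3 are pairwise disjoint (G2={1,2,3,4}; G3={5,6,7}).
Every remaining set overlaps one of these, and no 3 of the listed sets are pairwise disjoint, so 2 is the maximum.

2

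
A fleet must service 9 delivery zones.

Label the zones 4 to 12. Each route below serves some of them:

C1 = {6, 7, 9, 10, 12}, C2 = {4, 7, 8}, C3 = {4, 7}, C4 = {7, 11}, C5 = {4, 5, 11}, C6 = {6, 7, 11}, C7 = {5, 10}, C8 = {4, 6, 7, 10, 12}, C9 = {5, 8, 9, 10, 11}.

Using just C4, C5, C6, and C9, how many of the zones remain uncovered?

1

Union of C4, C5, C6, C9 = {4, 5, 6, 7, 8, 9, 10, 11}.
Not covered: 12 — 1 zone.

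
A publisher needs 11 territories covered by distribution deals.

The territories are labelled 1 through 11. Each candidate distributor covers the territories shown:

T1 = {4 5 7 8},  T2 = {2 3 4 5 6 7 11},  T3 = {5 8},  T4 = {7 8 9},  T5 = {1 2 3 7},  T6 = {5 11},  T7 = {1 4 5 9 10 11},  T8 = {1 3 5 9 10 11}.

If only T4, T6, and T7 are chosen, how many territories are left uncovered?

3

Union of T4, T6, T7 = {1, 4, 5, 7, 8, 9, 10, 11}.
Not covered: 2, 3, 6 — 3 territories.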